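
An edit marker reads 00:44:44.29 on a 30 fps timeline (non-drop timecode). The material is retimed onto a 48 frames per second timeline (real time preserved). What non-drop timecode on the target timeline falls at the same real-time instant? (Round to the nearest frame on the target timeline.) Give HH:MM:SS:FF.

Source frame index: (0×3600 + 44×60 + 44) × 30 + 29 = 80549.
Real time: 80549 / (30) = 80549/30 s.
Target frame: (80549/30) × (48) = 644392/5 ≈ 128878.400 → 128878.
At 48 labels/s: frame 128878 → 00:44:44:46.

00:44:44:46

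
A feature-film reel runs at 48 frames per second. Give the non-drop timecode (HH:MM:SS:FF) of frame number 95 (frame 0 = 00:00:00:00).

00:00:01:47

95 ÷ 48 = 1 full seconds, remainder 47 frames.
1 s = 0 h 0 min 1 s.
Timecode: 00:00:01:47.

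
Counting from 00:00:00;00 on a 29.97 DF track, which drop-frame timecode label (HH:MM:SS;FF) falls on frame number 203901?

Each 10-minute DF block holds 10 × 60 × 30 − 9 × 2 = 17982 frames. 203901 ÷ 17982 → 11 full blocks, remainder 6099.
Within the partial block the first minute is 1800 frames and each further minute 1798, so 3 further minute boundaries passed. Total skipped labels = 18 × 11 + 2 × 3 = 204.
Non-drop label index = 203901 + 204 = 204105; at 30 labels/s that is 01:53:23:15, i.e. DF 01:53:23;15.

01:53:23;15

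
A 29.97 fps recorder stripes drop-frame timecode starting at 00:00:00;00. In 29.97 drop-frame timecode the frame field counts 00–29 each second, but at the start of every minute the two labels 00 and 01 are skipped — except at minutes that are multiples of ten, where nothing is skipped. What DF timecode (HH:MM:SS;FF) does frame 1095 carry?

Each 10-minute DF block holds 10 × 60 × 30 − 9 × 2 = 17982 frames. 1095 ÷ 17982 → 0 full blocks, remainder 1095.
Within the partial block the first minute is 1800 frames and each further minute 1798, so 0 further minute boundaries passed. Total skipped labels = 18 × 0 + 2 × 0 = 0.
Non-drop label index = 1095 + 0 = 1095; at 30 labels/s that is 00:00:36:15, i.e. DF 00:00:36;15.

00:00:36;15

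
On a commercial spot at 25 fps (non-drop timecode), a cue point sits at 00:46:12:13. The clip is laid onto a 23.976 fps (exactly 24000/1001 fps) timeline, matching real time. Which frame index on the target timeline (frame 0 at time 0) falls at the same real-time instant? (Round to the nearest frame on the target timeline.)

Source frame index: (0×3600 + 46×60 + 12) × 25 + 13 = 69313.
Real time: 69313 / (25) = 69313/25 s.
Target frame: (69313/25) × (24000/1001) = 66540480/1001 ≈ 66474.006 → 66474.

frame 66474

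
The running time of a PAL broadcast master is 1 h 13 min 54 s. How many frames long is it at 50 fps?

1 h 13 min 54 s = 4434 s.
Frames = 4434 × 50 = 221700.

221700 frames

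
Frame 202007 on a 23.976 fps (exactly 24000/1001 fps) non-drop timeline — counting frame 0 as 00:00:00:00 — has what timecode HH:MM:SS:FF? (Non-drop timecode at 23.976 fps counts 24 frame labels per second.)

202007 ÷ 24 = 8416 full seconds, remainder 23 frames.
8416 s = 2 h 20 min 16 s.
Timecode: 02:20:16:23.

02:20:16:23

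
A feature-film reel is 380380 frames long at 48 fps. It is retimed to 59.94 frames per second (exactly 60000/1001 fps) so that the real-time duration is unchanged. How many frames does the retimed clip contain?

475000 frames

Target frames = source frames × (target rate / source rate) = 380380 × (60000/1001)/(48) = 380380 × 1250/1001 = 475000.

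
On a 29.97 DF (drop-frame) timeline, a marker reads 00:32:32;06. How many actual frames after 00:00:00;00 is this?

As if non-drop at 30 labels/s: (0 × 3600 + 32 × 60 + 32) × 30 + 6 = 58566.
Minute boundaries passed: 32; those not divisible by 10: 32 − 3 = 29; dropped labels = 2 × 29 = 58.
Actual frame index = 58566 − 58 = 58508.

58508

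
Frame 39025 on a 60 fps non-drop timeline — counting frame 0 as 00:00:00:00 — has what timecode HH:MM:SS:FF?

39025 ÷ 60 = 650 full seconds, remainder 25 frames.
650 s = 0 h 10 min 50 s.
Timecode: 00:10:50:25.

00:10:50:25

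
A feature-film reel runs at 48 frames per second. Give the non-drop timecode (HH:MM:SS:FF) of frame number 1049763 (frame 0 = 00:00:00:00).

1049763 ÷ 48 = 21870 full seconds, remainder 3 frames.
21870 s = 6 h 4 min 30 s.
Timecode: 06:04:30:03.

06:04:30:03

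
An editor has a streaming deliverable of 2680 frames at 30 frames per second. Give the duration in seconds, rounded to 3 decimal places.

89.333 seconds

Running time = 2680 × 1/30 = 268/3 s ≈ 89.333 s.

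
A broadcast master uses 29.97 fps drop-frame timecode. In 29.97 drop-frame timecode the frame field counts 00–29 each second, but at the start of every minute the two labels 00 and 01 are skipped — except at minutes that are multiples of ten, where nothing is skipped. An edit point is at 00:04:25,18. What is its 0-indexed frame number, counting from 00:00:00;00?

7960

As if non-drop at 30 labels/s: (0 × 3600 + 4 × 60 + 25) × 30 + 18 = 7968.
Minute boundaries passed: 4; those not divisible by 10: 4 − 0 = 4; dropped labels = 2 × 4 = 8.
Actual frame index = 7968 − 8 = 7960.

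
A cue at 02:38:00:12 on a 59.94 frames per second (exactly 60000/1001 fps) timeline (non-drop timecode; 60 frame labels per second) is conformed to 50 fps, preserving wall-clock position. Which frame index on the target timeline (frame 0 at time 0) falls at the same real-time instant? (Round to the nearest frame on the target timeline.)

Source frame index: (2×3600 + 38×60 + 0) × 60 + 12 = 568812.
Real time: 568812 / (60000/1001) = 47448401/5000 s.
Target frame: (47448401/5000) × (50) = 47448401/100 ≈ 474484.010 → 474484.

frame 474484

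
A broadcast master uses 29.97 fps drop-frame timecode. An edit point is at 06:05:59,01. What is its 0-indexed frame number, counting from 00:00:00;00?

Complete 10-minute blocks: 36, each 17982 frames → 647352.
Remaining 5 whole minutes in the current block: 1800 + 4 × 1798 = 8992 frames.
Within the current minute: 59 × 30 + 1 − 2 = 1769 (labels ;00/;01 skipped at this minute). Total = 647352 + 8992 + 1769 = 658113.

658113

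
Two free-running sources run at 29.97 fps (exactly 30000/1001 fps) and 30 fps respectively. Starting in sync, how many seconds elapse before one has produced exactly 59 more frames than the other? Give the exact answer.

The gap grows by |30 − 30000/1001| = 30/1001 frames per second.
Time for a 59-frame gap: 59 ÷ (30/1001) = 59059/30 s.

59059/30 seconds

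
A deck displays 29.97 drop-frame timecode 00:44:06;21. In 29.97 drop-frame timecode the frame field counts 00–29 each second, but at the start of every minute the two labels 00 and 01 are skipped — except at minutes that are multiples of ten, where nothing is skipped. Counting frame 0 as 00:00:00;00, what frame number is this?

As if non-drop at 30 labels/s: (0 × 3600 + 44 × 60 + 6) × 30 + 21 = 79401.
Minute boundaries passed: 44; those not divisible by 10: 44 − 4 = 40; dropped labels = 2 × 40 = 80.
Actual frame index = 79401 − 80 = 79321.

79321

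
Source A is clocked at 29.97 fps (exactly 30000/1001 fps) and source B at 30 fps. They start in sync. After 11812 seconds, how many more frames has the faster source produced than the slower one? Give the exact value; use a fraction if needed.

354360/1001 frames

A emits 30000/1001 × 11812 = 354360000/1001 frames; B emits 30 × 11812 = 354360.
Difference = 354360/1001 frames (≈ 354.0060); B is ahead of A.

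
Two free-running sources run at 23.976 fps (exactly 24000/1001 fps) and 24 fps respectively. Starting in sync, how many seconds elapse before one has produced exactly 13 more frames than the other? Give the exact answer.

13013/24 seconds

The gap grows by |24 − 24000/1001| = 24/1001 frames per second.
Time for a 13-frame gap: 13 ÷ (24/1001) = 13013/24 s.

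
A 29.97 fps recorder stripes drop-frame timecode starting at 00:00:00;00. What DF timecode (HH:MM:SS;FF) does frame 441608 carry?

Each 10-minute DF block holds 10 × 60 × 30 − 9 × 2 = 17982 frames. 441608 ÷ 17982 → 24 full blocks, remainder 10040.
Within the partial block the first minute is 1800 frames and each further minute 1798, so 5 further minute boundaries passed. Total skipped labels = 18 × 24 + 2 × 5 = 442.
Non-drop label index = 441608 + 442 = 442050; at 30 labels/s that is 04:05:35:00, i.e. DF 04:05:35;00.

04:05:35;00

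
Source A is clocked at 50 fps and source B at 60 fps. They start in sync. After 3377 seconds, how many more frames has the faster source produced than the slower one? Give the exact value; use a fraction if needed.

A emits 50 × 3377 = 168850 frames; B emits 60 × 3377 = 202620.
Difference = 33770 frames; B is ahead of A.

33770 frames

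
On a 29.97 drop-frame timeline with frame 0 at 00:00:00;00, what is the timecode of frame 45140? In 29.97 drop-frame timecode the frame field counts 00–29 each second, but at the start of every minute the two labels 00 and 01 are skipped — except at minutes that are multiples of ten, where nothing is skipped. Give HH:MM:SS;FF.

00:25:06;06

Ten DF minutes hold 17982 frames, so frame 45140 lies in block 2 (frames 35964–53945) with 9176 frames into that block.
The block's first minute is 1800 frames and the rest 1798 each; 9176 frames reaches minute 5, so 2 × 18 + 5 × 2 = 46 labels have been skipped so far.
Adding those back, label number 45140 + 46 = 45186 at 30 labels/s is 1506 s + 6 f = 0 h 25 min 6 s frame 6, i.e. 00:25:06;06.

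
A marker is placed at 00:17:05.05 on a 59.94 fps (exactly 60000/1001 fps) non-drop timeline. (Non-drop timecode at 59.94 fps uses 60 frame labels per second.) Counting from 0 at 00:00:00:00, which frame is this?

Total seconds to the label: (0 × 3600 + 17 × 60 + 5) = 1025.
Frame index = 1025 × 60 + 5 = 61505.

frame 61505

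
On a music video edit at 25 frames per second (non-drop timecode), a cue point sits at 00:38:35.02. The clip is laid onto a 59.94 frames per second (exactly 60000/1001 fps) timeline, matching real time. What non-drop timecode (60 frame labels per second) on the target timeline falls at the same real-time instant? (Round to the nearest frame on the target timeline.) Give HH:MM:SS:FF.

Source frame index: (0×3600 + 38×60 + 35) × 25 + 2 = 57877.
Real time: 57877 / (25) = 57877/25 s.
Target frame: (57877/25) × (60000/1001) = 138904800/1001 ≈ 138766.034 → 138766.
At 60 labels/s: frame 138766 → 00:38:32:46.

00:38:32:46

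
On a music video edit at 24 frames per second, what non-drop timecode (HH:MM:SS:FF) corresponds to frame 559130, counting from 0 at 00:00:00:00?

559130 ÷ 24 = 23297 full seconds, remainder 2 frames.
23297 s = 6 h 28 min 17 s.
Timecode: 06:28:17:02.

06:28:17:02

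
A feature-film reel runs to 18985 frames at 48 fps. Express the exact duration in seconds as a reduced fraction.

Running time = 18985 ÷ (48) = 18985 × 1/48 = 18985/48 s.

18985/48 seconds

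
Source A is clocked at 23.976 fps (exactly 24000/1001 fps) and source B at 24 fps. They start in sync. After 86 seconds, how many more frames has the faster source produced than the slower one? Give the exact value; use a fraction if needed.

2064/1001 frames

A emits 24000/1001 × 86 = 2064000/1001 frames; B emits 24 × 86 = 2064.
Difference = 2064/1001 frames (≈ 2.0619); B is ahead of A.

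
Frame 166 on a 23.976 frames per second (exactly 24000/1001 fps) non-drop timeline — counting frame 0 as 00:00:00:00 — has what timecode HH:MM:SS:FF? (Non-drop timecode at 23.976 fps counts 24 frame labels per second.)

00:00:06:22

166 ÷ 24 = 6 full seconds, remainder 22 frames.
6 s = 0 h 0 min 6 s.
Timecode: 00:00:06:22.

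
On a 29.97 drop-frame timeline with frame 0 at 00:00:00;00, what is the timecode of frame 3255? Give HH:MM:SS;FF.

Each 10-minute DF block holds 10 × 60 × 30 − 9 × 2 = 17982 frames. 3255 ÷ 17982 → 0 full blocks, remainder 3255.
Within the partial block the first minute is 1800 frames and each further minute 1798, so 1 further minute boundary passed. Total skipped labels = 18 × 0 + 2 × 1 = 2.
Non-drop label index = 3255 + 2 = 3257; at 30 labels/s that is 00:01:48:17, i.e. DF 00:01:48;17.

00:01:48;17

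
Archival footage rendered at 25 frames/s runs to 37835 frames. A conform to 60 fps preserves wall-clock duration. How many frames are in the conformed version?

Target frames = source frames × (target rate / source rate) = 37835 × (60)/(25) = 37835 × 12/5 = 90804.

90804 frames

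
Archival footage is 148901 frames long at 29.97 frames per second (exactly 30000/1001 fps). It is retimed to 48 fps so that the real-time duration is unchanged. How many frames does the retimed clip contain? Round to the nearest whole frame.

Frames at target rate = 148901 × (48) / (30000/1001) = 149049901/625 ≈ 238479.842.
Nearest whole frame: 238480.

238480 frames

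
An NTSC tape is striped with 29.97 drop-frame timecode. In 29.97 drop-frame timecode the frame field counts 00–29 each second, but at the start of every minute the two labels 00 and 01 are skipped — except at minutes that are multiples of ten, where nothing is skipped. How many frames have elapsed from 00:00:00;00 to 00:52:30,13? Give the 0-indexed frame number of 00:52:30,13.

As if non-drop at 30 labels/s: (0 × 3600 + 52 × 60 + 30) × 30 + 13 = 94513.
Minute boundaries passed: 52; those not divisible by 10: 52 − 5 = 47; dropped labels = 2 × 47 = 94.
Actual frame index = 94513 − 94 = 94419.

94419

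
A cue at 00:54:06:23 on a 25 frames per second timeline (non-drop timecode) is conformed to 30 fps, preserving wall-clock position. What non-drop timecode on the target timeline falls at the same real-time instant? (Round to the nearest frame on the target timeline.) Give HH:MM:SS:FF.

Source frame index: (0×3600 + 54×60 + 6) × 25 + 23 = 81173.
Real time: 81173 / (25) = 81173/25 s.
Target frame: (81173/25) × (30) = 487038/5 ≈ 97407.600 → 97408.
At 30 labels/s: frame 97408 → 00:54:06:28.

00:54:06:28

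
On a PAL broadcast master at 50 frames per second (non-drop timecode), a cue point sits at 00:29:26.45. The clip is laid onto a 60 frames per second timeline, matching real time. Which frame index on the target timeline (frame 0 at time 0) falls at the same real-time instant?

frame 106014

Source frame index: (0×3600 + 29×60 + 26) × 50 + 45 = 88345.
Real time: 88345 / (50) = 17669/10 s.
Target frame: (17669/10) × (60) = 106014.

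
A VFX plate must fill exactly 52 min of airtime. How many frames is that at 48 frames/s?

52 min = 3120 s.
Frames = 3120 × 48 = 149760.

149760 frames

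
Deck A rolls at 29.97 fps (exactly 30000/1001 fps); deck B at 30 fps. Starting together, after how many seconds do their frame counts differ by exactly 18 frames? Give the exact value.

The gap grows by |30 − 30000/1001| = 30/1001 frames per second.
Time for a 18-frame gap: 18 ÷ (30/1001) = 600.6 s.

600.6 seconds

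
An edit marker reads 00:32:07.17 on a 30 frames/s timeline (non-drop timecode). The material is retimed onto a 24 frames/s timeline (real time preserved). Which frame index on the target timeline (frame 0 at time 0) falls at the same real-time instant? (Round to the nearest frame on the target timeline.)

Source frame index: (0×3600 + 32×60 + 7) × 30 + 17 = 57827.
Real time: 57827 / (30) = 57827/30 s.
Target frame: (57827/30) × (24) = 231308/5 ≈ 46261.600 → 46262.

frame 46262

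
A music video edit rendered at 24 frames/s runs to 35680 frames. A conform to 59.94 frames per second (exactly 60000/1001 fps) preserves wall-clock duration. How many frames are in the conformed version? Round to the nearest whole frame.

Frames at target rate = 35680 × (60000/1001) / (24) = 89200000/1001 ≈ 89110.889.
Nearest whole frame: 89111.

89111 frames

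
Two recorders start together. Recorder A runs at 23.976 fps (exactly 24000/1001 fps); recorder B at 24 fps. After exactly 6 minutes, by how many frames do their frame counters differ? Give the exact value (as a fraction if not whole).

8640/1001 frames

6 min = 360 s.
A emits 24000/1001 × 360 = 8640000/1001 frames; B emits 24 × 360 = 8640.
Difference = 8640/1001 frames (≈ 8.6314); B is ahead of A.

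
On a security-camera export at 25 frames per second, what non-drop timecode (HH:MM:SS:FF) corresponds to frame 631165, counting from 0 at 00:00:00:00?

631165 ÷ 25 = 25246 full seconds, remainder 15 frames.
25246 s = 7 h 0 min 46 s.
Timecode: 07:00:46:15.

07:00:46:15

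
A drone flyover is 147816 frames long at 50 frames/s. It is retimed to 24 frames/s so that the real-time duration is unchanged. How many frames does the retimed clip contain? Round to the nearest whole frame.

70952 frames

Frames at target rate = 147816 × (24) / (50) = 1773792/25 ≈ 70951.680.
Nearest whole frame: 70952.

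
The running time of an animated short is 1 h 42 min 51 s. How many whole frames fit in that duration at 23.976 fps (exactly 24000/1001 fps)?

1 h 42 min 51 s = 6171 s.
Frames = 6171 × 24000/1001 = 13464000/91 ≈ 147956.0440.
Complete frames: 147956.

147956 frames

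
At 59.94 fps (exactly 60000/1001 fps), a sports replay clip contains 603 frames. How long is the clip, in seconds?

10.06005 seconds

Running time = 603 / (60000/1001) = 10.06005 s.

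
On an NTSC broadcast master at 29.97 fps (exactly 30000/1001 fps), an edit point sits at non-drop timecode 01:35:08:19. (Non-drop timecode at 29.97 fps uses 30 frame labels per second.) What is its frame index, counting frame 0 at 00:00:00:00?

Total seconds to the label: (1 × 3600 + 35 × 60 + 8) = 5708.
Frame index = 5708 × 30 + 19 = 171259.

frame 171259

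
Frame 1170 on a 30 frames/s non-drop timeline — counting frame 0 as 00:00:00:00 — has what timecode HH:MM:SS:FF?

1170 ÷ 30 = 39 full seconds, remainder 0 frames.
39 s = 0 h 0 min 39 s.
Timecode: 00:00:39:00.

00:00:39:00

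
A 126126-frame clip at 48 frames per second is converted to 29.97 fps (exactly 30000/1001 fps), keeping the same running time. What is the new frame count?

78750 frames

Target frames = source frames × (target rate / source rate) = 126126 × (30000/1001)/(48) = 126126 × 625/1001 = 78750.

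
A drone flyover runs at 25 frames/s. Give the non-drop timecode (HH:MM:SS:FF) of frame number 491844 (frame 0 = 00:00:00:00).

491844 ÷ 25 = 19673 full seconds, remainder 19 frames.
19673 s = 5 h 27 min 53 s.
Timecode: 05:27:53:19.

05:27:53:19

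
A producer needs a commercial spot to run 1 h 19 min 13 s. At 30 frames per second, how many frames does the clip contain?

142590 frames

1 h 19 min 13 s = 4753 s.
Frames = 4753 × 30 = 142590.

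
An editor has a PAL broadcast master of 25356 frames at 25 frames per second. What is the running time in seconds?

1014.24 seconds

Running time = 25356 / (25) = 1014.24 s.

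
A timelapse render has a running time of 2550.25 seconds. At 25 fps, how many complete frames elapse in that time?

63756 frames

Frames = 2550.25 × 25 = 255025/4 ≈ 63756.2500.
Complete frames: 63756.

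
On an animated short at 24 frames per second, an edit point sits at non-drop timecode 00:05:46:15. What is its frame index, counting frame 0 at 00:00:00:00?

frame 8319

Total seconds to the label: (0 × 3600 + 5 × 60 + 46) = 346.
Frame index = 346 × 24 + 15 = 8319.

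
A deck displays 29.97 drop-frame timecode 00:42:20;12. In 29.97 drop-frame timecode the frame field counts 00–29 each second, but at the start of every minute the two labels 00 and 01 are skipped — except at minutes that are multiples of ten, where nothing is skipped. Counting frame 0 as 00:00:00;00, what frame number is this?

Complete 10-minute blocks: 4, each 17982 frames → 71928.
Remaining 2 whole minutes in the current block: 1800 + 1 × 1798 = 3598 frames.
Within the current minute: 20 × 30 + 12 − 2 = 610 (labels ;00/;01 skipped at this minute). Total = 71928 + 3598 + 610 = 76136.

76136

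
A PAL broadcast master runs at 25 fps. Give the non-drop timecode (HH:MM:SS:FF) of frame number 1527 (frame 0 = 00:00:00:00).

1527 ÷ 25 = 61 full seconds, remainder 2 frames.
61 s = 0 h 1 min 1 s.
Timecode: 00:01:01:02.

00:01:01:02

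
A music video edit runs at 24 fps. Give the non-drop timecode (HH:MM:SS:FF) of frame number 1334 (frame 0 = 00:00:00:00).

1334 ÷ 24 = 55 full seconds, remainder 14 frames.
55 s = 0 h 0 min 55 s.
Timecode: 00:00:55:14.

00:00:55:14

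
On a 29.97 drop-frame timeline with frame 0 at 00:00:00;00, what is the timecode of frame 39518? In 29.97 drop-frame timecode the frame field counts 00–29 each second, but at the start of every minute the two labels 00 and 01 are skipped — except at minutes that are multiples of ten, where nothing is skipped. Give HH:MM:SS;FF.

Ten DF minutes hold 17982 frames, so frame 39518 lies in block 2 (frames 35964–53945) with 3554 frames into that block.
The block's first minute is 1800 frames and the rest 1798 each; 3554 frames reaches minute 1, so 2 × 18 + 1 × 2 = 38 labels have been skipped so far.
Adding those back, label number 39518 + 38 = 39556 at 30 labels/s is 1318 s + 16 f = 0 h 21 min 58 s frame 16, i.e. 00:21:58;16.

00:21:58;16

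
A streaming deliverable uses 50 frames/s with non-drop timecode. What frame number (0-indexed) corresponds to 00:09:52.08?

Total seconds to the label: (0 × 3600 + 9 × 60 + 52) = 592.
Frame index = 592 × 50 + 8 = 29608.

29608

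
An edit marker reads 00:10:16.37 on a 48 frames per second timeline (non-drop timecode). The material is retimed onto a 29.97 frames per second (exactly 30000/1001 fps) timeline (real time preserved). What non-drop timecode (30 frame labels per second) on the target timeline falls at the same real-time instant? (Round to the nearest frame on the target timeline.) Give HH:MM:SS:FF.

00:10:16:05

Source frame index: (0×3600 + 10×60 + 16) × 48 + 37 = 29605.
Real time: 29605 / (48) = 29605/48 s.
Target frame: (29605/48) × (30000/1001) = 18503125/1001 ≈ 18484.640 → 18485.
At 30 labels/s: frame 18485 → 00:10:16:05.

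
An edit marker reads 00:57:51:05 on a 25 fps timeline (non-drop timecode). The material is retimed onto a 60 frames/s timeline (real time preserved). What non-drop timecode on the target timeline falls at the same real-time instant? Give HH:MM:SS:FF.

00:57:51:12

Source frame index: (0×3600 + 57×60 + 51) × 25 + 5 = 86780.
Real time: 86780 / (25) = 17356/5 s.
Target frame: (17356/5) × (60) = 208272.
At 60 labels/s: frame 208272 → 00:57:51:12.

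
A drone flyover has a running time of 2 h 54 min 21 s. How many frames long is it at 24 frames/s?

251064 frames

2 h 54 min 21 s = 10461 s.
Frames = 10461 × 24 = 251064.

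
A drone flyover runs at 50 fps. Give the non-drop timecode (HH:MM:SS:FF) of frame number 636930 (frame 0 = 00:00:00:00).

636930 ÷ 50 = 12738 full seconds, remainder 30 frames.
12738 s = 3 h 32 min 18 s.
Timecode: 03:32:18:30.

03:32:18:30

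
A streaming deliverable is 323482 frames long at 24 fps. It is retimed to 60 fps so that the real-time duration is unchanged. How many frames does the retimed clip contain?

808705 frames

Target frames = source frames × (target rate / source rate) = 323482 × (60)/(24) = 323482 × 5/2 = 808705.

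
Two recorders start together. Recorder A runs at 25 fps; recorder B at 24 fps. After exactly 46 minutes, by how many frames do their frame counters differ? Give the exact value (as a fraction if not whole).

46 min = 2760 s.
A emits 25 × 2760 = 69000 frames; B emits 24 × 2760 = 66240.
Difference = 2760 frames; B is behind A.

2760 frames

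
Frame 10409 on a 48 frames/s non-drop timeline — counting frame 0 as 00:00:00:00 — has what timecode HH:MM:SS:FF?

00:03:36:41

10409 ÷ 48 = 216 full seconds, remainder 41 frames.
216 s = 0 h 3 min 36 s.
Timecode: 00:03:36:41.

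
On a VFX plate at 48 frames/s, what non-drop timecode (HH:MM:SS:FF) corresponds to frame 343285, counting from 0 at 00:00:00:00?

343285 ÷ 48 = 7151 full seconds, remainder 37 frames.
7151 s = 1 h 59 min 11 s.
Timecode: 01:59:11:37.

01:59:11:37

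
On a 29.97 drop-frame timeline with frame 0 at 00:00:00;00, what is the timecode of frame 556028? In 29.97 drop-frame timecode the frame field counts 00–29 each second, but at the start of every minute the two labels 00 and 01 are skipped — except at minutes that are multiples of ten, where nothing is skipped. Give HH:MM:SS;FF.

Each 10-minute DF block holds 10 × 60 × 30 − 9 × 2 = 17982 frames. 556028 ÷ 17982 → 30 full blocks, remainder 16568.
Within the partial block the first minute is 1800 frames and each further minute 1798, so 9 further minute boundaries passed. Total skipped labels = 18 × 30 + 2 × 9 = 558.
Non-drop label index = 556028 + 558 = 556586; at 30 labels/s that is 05:09:12:26, i.e. DF 05:09:12;26.

05:09:12;26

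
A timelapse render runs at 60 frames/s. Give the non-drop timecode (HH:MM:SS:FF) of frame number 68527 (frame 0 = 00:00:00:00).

00:19:02:07

68527 ÷ 60 = 1142 full seconds, remainder 7 frames.
1142 s = 0 h 19 min 2 s.
Timecode: 00:19:02:07.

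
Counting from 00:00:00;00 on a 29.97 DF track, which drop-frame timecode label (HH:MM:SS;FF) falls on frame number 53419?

Each 10-minute DF block holds 10 × 60 × 30 − 9 × 2 = 17982 frames. 53419 ÷ 17982 → 2 full blocks, remainder 17455.
Within the partial block the first minute is 1800 frames and each further minute 1798, so 9 further minute boundaries passed. Total skipped labels = 18 × 2 + 2 × 9 = 54.
Non-drop label index = 53419 + 54 = 53473; at 30 labels/s that is 00:29:42:13, i.e. DF 00:29:42;13.

00:29:42;13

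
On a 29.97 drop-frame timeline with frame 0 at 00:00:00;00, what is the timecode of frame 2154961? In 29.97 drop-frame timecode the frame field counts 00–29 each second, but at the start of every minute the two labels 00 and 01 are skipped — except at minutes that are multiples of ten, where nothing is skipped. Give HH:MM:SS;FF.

19:58:23;29

Each 10-minute DF block holds 10 × 60 × 30 − 9 × 2 = 17982 frames. 2154961 ÷ 17982 → 119 full blocks, remainder 15103.
Within the partial block the first minute is 1800 frames and each further minute 1798, so 8 further minute boundaries passed. Total skipped labels = 18 × 119 + 2 × 8 = 2158.
Non-drop label index = 2154961 + 2158 = 2157119; at 30 labels/s that is 19:58:23:29, i.e. DF 19:58:23;29.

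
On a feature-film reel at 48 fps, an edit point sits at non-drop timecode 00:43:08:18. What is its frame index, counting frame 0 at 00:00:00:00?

Total seconds to the label: (0 × 3600 + 43 × 60 + 8) = 2588.
Frame index = 2588 × 48 + 18 = 124242.

124242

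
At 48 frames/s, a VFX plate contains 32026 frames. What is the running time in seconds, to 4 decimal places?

667.2083 seconds

Running time = 32026 × 1/48 = 16013/24 s ≈ 667.2083 s.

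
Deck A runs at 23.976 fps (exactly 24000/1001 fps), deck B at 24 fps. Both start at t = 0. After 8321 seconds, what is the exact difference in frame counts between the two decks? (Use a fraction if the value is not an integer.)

A emits 24000/1001 × 8321 = 199704000/1001 frames; B emits 24 × 8321 = 199704.
Difference = 199704/1001 frames (≈ 199.5045); B is ahead of A.

199704/1001 frames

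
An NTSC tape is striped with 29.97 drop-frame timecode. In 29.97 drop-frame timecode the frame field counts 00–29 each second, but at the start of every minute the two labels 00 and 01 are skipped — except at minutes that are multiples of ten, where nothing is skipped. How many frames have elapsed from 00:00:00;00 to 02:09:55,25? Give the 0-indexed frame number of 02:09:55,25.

Complete 10-minute blocks: 12, each 17982 frames → 215784.
Remaining 9 whole minutes in the current block: 1800 + 8 × 1798 = 16184 frames.
Within the current minute: 55 × 30 + 25 − 2 = 1673 (labels ;00/;01 skipped at this minute). Total = 215784 + 16184 + 1673 = 233641.

233641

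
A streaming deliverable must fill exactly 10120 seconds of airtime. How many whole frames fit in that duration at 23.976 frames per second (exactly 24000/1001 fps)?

242637 frames

Frames = 10120 × 24000/1001 = 22080000/91 ≈ 242637.3626.
Complete frames: 242637.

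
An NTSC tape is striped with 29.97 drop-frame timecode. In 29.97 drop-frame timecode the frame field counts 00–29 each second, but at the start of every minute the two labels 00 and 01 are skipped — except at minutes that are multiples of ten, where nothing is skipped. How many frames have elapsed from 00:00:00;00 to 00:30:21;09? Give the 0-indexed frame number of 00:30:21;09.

Complete 10-minute blocks: 3, each 17982 frames → 53946.
Remaining 0 whole minutes in the current block: 0 frames.
Within the current minute: 21 × 30 + 9 = 639. Total = 53946 + 0 + 639 = 54585.

54585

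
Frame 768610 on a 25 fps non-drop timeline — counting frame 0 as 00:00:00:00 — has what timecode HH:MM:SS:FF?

768610 ÷ 25 = 30744 full seconds, remainder 10 frames.
30744 s = 8 h 32 min 24 s.
Timecode: 08:32:24:10.

08:32:24:10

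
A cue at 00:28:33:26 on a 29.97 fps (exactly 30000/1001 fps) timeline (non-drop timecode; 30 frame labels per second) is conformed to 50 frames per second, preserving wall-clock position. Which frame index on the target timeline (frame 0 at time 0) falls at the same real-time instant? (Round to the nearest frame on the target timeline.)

Source frame index: (0×3600 + 28×60 + 33) × 30 + 26 = 51416.
Real time: 51416 / (30000/1001) = 6433427/3750 s.
Target frame: (6433427/3750) × (50) = 6433427/75 ≈ 85779.027 → 85779.

frame 85779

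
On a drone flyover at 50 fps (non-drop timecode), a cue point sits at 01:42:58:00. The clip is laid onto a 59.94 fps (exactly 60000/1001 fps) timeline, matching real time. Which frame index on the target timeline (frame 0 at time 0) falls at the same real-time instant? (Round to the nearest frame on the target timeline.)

frame 370310

Source frame index: (1×3600 + 42×60 + 58) × 50 + 0 = 308900.
Real time: 308900 / (50) = 6178 s.
Target frame: (6178) × (60000/1001) = 370680000/1001 ≈ 370309.690 → 370310.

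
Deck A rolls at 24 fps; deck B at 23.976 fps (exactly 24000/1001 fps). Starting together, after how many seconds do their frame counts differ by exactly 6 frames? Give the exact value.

250.25 seconds

The gap grows by |24000/1001 − 24| = 24/1001 frames per second.
Time for a 6-frame gap: 6 ÷ (24/1001) = 250.25 s.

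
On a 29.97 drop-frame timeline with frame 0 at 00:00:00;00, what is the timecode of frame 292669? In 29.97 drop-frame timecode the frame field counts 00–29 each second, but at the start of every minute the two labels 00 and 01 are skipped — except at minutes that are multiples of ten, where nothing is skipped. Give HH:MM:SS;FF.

Ten DF minutes hold 17982 frames, so frame 292669 lies in block 16 (frames 287712–305693) with 4957 frames into that block.
The block's first minute is 1800 frames and the rest 1798 each; 4957 frames reaches minute 2, so 16 × 18 + 2 × 2 = 292 labels have been skipped so far.
Adding those back, label number 292669 + 292 = 292961 at 30 labels/s is 9765 s + 11 f = 2 h 42 min 45 s frame 11, i.e. 02:42:45;11.

02:42:45;11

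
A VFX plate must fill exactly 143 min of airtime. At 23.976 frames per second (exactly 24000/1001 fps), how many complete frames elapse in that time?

205714 frames

143 min = 8580 s.
Frames = 8580 × 24000/1001 = 1440000/7 ≈ 205714.2857.
Complete frames: 205714.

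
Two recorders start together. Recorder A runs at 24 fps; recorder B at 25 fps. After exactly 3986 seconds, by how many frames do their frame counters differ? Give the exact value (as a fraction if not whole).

3986 frames

A emits 24 × 3986 = 95664 frames; B emits 25 × 3986 = 99650.
Difference = 3986 frames; B is ahead of A.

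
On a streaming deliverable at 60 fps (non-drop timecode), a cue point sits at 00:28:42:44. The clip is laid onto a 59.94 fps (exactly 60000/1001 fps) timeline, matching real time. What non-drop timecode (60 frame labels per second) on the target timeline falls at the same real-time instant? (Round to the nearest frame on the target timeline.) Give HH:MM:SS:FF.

00:28:41:01

Source frame index: (0×3600 + 28×60 + 42) × 60 + 44 = 103364.
Real time: 103364 / (60) = 25841/15 s.
Target frame: (25841/15) × (60000/1001) = 103364000/1001 ≈ 103260.739 → 103261.
At 60 labels/s: frame 103261 → 00:28:41:01.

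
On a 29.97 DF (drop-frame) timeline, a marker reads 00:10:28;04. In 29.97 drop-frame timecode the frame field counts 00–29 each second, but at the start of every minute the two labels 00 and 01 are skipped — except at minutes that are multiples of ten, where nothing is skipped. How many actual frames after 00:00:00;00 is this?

18826

As if non-drop at 30 labels/s: (0 × 3600 + 10 × 60 + 28) × 30 + 4 = 18844.
Minute boundaries passed: 10; those not divisible by 10: 10 − 1 = 9; dropped labels = 2 × 9 = 18.
Actual frame index = 18844 − 18 = 18826.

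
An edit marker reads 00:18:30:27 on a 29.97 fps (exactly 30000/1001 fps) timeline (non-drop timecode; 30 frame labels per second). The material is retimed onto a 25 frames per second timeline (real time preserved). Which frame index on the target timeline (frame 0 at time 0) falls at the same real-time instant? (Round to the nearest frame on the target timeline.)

frame 27800

Source frame index: (0×3600 + 18×60 + 30) × 30 + 27 = 33327.
Real time: 33327 / (30000/1001) = 11120109/10000 s.
Target frame: (11120109/10000) × (25) = 11120109/400 ≈ 27800.272 → 27800.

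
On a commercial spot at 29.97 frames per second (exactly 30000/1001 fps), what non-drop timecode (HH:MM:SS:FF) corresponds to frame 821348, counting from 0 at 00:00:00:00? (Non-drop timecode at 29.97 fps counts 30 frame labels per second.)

821348 ÷ 30 = 27378 full seconds, remainder 8 frames.
27378 s = 7 h 36 min 18 s.
Timecode: 07:36:18:08.

07:36:18:08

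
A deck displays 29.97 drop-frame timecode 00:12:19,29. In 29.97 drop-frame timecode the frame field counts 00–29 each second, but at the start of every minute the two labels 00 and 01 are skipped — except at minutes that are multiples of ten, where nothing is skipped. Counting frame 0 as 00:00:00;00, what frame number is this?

22177

As if non-drop at 30 labels/s: (0 × 3600 + 12 × 60 + 19) × 30 + 29 = 22199.
Minute boundaries passed: 12; those not divisible by 10: 12 − 1 = 11; dropped labels = 2 × 11 = 22.
Actual frame index = 22199 − 22 = 22177.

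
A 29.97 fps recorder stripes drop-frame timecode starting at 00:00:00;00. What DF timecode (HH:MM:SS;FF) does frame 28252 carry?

00:15:42;20

Ten DF minutes hold 17982 frames, so frame 28252 lies in block 1 (frames 17982–35963) with 10270 frames into that block.
The block's first minute is 1800 frames and the rest 1798 each; 10270 frames reaches minute 5, so 1 × 18 + 5 × 2 = 28 labels have been skipped so far.
Adding those back, label number 28252 + 28 = 28280 at 30 labels/s is 942 s + 20 f = 0 h 15 min 42 s frame 20, i.e. 00:15:42;20.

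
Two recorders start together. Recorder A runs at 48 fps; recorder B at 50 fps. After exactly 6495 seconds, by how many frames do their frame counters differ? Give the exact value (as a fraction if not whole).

A emits 48 × 6495 = 311760 frames; B emits 50 × 6495 = 324750.
Difference = 12990 frames; B is ahead of A.

12990 frames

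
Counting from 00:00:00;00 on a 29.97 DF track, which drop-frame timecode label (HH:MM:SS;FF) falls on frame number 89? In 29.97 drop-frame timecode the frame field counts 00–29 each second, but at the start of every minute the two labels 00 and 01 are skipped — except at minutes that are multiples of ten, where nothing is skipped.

Each 10-minute DF block holds 10 × 60 × 30 − 9 × 2 = 17982 frames. 89 ÷ 17982 → 0 full blocks, remainder 89.
Within the partial block the first minute is 1800 frames and each further minute 1798, so 0 further minute boundaries passed. Total skipped labels = 18 × 0 + 2 × 0 = 0.
Non-drop label index = 89 + 0 = 89; at 30 labels/s that is 00:00:02:29, i.e. DF 00:00:02;29.

00:00:02;29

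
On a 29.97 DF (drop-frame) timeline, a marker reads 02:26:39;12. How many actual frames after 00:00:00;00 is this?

263718

As if non-drop at 30 labels/s: (2 × 3600 + 26 × 60 + 39) × 30 + 12 = 263982.
Minute boundaries passed: 146; those not divisible by 10: 146 − 14 = 132; dropped labels = 2 × 132 = 264.
Actual frame index = 263982 − 264 = 263718.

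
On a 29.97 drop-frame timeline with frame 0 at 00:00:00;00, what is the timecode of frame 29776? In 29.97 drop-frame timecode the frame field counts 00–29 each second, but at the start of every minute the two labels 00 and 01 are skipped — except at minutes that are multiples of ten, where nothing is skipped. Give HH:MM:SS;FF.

00:16:33;16

Ten DF minutes hold 17982 frames, so frame 29776 lies in block 1 (frames 17982–35963) with 11794 frames into that block.
The block's first minute is 1800 frames and the rest 1798 each; 11794 frames reaches minute 6, so 1 × 18 + 6 × 2 = 30 labels have been skipped so far.
Adding those back, label number 29776 + 30 = 29806 at 30 labels/s is 993 s + 16 f = 0 h 16 min 33 s frame 16, i.e. 00:16:33;16.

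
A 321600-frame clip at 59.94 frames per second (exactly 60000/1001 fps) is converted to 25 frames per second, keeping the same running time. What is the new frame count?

Target frames = source frames × (target rate / source rate) = 321600 × (25)/(60000/1001) = 321600 × 1001/2400 = 134134.

134134 frames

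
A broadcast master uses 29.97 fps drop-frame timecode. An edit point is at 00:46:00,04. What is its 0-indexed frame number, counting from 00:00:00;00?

As if non-drop at 30 labels/s: (0 × 3600 + 46 × 60 + 0) × 30 + 4 = 82804.
Minute boundaries passed: 46; those not divisible by 10: 46 − 4 = 42; dropped labels = 2 × 42 = 84.
Actual frame index = 82804 − 84 = 82720.

82720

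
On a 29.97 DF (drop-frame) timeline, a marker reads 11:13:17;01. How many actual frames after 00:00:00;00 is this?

1210699

As if non-drop at 30 labels/s: (11 × 3600 + 13 × 60 + 17) × 30 + 1 = 1211911.
Minute boundaries passed: 673; those not divisible by 10: 673 − 67 = 606; dropped labels = 2 × 606 = 1212.
Actual frame index = 1211911 − 1212 = 1210699.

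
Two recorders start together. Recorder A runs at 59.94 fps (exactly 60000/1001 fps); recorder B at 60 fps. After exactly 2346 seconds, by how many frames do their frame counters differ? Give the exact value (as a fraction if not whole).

140760/1001 frames

A emits 60000/1001 × 2346 = 140760000/1001 frames; B emits 60 × 2346 = 140760.
Difference = 140760/1001 frames (≈ 140.6194); B is ahead of A.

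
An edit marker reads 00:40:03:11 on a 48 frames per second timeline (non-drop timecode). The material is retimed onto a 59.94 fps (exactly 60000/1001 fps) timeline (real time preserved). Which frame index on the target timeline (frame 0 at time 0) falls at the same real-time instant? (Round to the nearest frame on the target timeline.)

frame 144050

Source frame index: (0×3600 + 40×60 + 3) × 48 + 11 = 115355.
Real time: 115355 / (48) = 115355/48 s.
Target frame: (115355/48) × (60000/1001) = 144193750/1001 ≈ 144049.700 → 144050.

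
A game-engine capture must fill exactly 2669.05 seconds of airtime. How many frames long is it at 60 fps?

160143 frames

Frames = 2669.05 × 60 = 160143.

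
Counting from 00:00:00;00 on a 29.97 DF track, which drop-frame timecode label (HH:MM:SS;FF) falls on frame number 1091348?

10:06:54;20

Ten DF minutes hold 17982 frames, so frame 1091348 lies in block 60 (frames 1078920–1096901) with 12428 frames into that block.
The block's first minute is 1800 frames and the rest 1798 each; 12428 frames reaches minute 6, so 60 × 18 + 6 × 2 = 1092 labels have been skipped so far.
Adding those back, label number 1091348 + 1092 = 1092440 at 30 labels/s is 36414 s + 20 f = 10 h 6 min 54 s frame 20, i.e. 10:06:54;20.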